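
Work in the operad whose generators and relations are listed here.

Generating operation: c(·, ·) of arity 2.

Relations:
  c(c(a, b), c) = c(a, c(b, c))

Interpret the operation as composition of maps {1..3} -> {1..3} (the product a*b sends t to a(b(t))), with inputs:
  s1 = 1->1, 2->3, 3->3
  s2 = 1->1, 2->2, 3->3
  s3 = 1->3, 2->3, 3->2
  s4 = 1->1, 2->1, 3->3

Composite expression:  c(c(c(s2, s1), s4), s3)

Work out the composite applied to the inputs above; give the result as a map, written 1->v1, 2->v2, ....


c(s2, s1) = 1->1, 2->3, 3->3
c(c(s2, s1), s4) = 1->1, 2->1, 3->3
c(c(c(s2, s1), s4), s3) = 1->3, 2->3, 3->1

1->3, 2->3, 3->1


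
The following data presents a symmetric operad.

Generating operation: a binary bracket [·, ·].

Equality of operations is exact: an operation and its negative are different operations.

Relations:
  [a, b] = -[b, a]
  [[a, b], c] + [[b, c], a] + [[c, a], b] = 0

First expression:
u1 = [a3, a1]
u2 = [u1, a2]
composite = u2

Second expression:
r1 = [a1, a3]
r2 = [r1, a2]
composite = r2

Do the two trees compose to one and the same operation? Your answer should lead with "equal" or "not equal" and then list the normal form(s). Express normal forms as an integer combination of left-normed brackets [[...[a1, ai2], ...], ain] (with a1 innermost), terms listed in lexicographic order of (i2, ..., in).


The first composite normalizes to -[[a1, a3], a2]
The second composite normalizes to [[a1, a3], a2]
No match — not equal.

not equal; the first gives -[[a1, a3], a2] and the second [[a1, a3], a2]


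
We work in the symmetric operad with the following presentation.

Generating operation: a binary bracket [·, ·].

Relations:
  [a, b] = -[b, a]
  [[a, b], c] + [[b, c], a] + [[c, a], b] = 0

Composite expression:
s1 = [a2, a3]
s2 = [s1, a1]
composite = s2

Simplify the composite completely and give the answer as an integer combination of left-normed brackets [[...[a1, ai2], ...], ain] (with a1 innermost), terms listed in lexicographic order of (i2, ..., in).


-[[a1, a2], a3] + [[a1, a3], a2]


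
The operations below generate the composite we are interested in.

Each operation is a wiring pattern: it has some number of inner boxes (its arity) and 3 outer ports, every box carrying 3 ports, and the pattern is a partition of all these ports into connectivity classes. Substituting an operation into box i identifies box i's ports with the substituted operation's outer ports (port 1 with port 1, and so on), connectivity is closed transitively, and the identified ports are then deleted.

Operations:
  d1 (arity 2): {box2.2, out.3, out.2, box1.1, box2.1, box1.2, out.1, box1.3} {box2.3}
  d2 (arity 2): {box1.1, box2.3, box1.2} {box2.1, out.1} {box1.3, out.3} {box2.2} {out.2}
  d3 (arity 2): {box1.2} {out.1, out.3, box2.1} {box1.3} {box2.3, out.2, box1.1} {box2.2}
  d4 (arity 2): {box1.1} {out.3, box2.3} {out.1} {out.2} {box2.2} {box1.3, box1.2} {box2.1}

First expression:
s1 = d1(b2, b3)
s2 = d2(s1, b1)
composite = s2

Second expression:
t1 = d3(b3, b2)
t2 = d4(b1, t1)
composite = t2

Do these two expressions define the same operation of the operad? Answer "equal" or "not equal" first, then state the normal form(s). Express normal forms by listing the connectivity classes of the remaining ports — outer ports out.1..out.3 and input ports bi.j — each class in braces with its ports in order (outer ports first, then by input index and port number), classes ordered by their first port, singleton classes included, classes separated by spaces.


In normal form, the first expression is {out.1, b1.1} {out.2} {out.3, b1.3, b2.1, b2.2, b2.3, b3.1, b3.2} {b1.2} {b3.3}
In normal form, the second expression is {out.1} {out.2} {out.3, b2.1} {b1.1} {b1.2, b1.3} {b2.2} {b2.3, b3.1} {b3.2} {b3.3}
No match — not equal.

not equal; the first gives {out.1, b1.1} {out.2} {out.3, b1.3, b2.1, b2.2, b2.3, b3.1, b3.2} {b1.2} {b3.3} and the second {out.1} {out.2} {out.3, b2.1} {b1.1} {b1.2, b1.3} {b2.2} {b2.3, b3.1} {b3.2} {b3.3}


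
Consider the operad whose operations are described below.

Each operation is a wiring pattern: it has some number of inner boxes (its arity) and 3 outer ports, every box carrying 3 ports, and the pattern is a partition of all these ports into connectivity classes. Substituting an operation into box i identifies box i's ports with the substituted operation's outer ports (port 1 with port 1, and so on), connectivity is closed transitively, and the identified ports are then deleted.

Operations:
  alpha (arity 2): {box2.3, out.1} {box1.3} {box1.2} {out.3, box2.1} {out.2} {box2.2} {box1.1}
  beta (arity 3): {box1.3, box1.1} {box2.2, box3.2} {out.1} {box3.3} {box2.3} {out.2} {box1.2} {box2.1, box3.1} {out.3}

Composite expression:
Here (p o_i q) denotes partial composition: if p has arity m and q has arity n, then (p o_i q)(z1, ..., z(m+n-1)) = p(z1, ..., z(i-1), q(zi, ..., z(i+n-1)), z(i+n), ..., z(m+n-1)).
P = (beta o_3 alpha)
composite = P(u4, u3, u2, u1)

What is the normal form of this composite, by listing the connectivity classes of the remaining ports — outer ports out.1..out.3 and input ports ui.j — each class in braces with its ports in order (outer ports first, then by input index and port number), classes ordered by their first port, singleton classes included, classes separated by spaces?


{out.1} {out.2} {out.3} {u1.1} {u1.2} {u1.3, u3.1} {u2.1} {u2.2} {u2.3} {u3.2} {u3.3} {u4.1, u4.3} {u4.2}


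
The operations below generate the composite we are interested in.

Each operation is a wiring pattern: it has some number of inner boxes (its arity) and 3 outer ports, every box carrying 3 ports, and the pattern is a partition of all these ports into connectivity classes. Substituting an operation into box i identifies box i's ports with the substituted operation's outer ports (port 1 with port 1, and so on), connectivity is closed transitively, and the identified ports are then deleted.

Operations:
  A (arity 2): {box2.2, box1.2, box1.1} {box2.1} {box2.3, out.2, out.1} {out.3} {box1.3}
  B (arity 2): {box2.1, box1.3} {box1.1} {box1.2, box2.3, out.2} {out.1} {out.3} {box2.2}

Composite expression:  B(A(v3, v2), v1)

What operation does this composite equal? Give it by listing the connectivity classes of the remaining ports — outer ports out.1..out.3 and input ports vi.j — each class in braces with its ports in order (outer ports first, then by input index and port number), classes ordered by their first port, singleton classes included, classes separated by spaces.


{out.1} {out.2, v1.3, v2.3} {out.3} {v1.1} {v1.2} {v2.1} {v2.2, v3.1, v3.2} {v3.3}


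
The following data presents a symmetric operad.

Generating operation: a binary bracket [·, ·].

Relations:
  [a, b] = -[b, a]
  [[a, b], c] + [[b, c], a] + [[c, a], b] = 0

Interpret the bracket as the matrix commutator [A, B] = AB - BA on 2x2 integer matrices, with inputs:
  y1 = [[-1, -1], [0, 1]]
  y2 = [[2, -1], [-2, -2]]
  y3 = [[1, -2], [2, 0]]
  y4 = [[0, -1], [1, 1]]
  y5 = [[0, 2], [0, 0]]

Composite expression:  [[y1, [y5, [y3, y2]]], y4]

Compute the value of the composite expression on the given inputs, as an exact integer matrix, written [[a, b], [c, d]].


[y3, y2] = [[6, 7], [10, -6]]
[y5, [y3, y2]] = [[20, -24], [0, -20]]
[y1, [y5, [y3, y2]]] = [[0, 88], [0, 0]]
[[y1, [y5, [y3, y2]]], y4] = [[88, 88], [0, -88]]

[[88, 88], [0, -88]]


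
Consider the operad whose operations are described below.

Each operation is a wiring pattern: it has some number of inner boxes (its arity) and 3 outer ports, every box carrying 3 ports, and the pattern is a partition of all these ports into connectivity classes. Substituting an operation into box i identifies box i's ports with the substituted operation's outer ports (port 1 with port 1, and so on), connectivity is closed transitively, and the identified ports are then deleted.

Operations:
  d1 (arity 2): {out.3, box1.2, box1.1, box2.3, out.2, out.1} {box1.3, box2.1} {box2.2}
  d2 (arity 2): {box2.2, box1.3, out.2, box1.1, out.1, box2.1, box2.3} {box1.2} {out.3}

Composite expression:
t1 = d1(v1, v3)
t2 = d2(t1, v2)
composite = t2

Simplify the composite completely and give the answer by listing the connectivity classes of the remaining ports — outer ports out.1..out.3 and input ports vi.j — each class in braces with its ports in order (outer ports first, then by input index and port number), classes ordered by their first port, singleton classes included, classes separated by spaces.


{out.1, out.2, v1.1, v1.2, v2.1, v2.2, v2.3, v3.3} {out.3} {v1.3, v3.1} {v3.2}


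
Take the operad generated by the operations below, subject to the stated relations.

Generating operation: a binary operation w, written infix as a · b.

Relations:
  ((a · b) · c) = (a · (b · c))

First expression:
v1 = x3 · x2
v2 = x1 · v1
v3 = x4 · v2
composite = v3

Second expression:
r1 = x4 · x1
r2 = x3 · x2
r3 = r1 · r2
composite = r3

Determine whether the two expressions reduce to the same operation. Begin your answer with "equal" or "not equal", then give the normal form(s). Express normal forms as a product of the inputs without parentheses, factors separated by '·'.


equal — both sides give x4 · x1 · x3 · x2

Reducing the first expression gives x4 · x1 · x3 · x2
Reducing the second expression gives x4 · x1 · x3 · x2
The normal forms match — equal.


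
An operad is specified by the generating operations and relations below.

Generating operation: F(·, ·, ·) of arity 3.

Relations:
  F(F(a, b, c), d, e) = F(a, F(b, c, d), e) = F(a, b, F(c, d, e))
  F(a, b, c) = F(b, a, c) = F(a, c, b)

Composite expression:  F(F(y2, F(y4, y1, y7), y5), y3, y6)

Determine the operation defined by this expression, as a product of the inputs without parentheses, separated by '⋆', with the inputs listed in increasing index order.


y1 ⋆ y2 ⋆ y3 ⋆ y4 ⋆ y5 ⋆ y6 ⋆ y7

Shape and order are irrelevant to F; the y-input set decides.
F(y4, y1, y7) linearizes to y4 ⋆ y1 ⋆ y7
F(y2, F(y4, y1, y7), y5) linearizes to y2 ⋆ y4 ⋆ y1 ⋆ y7 ⋆ y5
F(F(y2, F(y4, y1, y7), y5), y3, y6) linearizes to y2 ⋆ y4 ⋆ y1 ⋆ y7 ⋆ y5 ⋆ y3 ⋆ y6
the factors in increasing index order: y1 ⋆ y2 ⋆ y3 ⋆ y4 ⋆ y5 ⋆ y6 ⋆ y7


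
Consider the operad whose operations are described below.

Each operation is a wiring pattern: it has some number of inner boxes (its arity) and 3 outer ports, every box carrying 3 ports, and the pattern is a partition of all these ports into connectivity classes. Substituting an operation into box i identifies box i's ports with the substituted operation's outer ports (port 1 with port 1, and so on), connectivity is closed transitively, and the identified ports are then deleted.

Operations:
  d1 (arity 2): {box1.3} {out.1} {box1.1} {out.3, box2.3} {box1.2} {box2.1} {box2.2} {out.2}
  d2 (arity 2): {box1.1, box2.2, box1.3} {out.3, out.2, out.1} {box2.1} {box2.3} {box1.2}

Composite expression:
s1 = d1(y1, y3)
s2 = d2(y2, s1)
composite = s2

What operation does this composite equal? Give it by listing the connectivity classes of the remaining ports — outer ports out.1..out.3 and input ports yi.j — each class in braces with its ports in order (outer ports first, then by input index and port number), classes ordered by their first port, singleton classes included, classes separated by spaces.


{out.1, out.2, out.3} {y1.1} {y1.2} {y1.3} {y2.1, y2.3} {y2.2} {y3.1} {y3.2} {y3.3}

Two ports join when wires chain via d2-identified ports.
after d1, the pattern on (y1, y3) reads {out.1} {out.2} {out.3, y3.3} {y1.1} {y1.2} {y1.3} {y3.1} {y3.2} (out.j = its outer ports)
after d2, the pattern on (y2, y1, y3) reads {out.1, out.2, out.3} {y1.1} {y1.2} {y1.3} {y2.1, y2.3} {y2.2} {y3.1} {y3.2} {y3.3} (out.j = its outer ports)


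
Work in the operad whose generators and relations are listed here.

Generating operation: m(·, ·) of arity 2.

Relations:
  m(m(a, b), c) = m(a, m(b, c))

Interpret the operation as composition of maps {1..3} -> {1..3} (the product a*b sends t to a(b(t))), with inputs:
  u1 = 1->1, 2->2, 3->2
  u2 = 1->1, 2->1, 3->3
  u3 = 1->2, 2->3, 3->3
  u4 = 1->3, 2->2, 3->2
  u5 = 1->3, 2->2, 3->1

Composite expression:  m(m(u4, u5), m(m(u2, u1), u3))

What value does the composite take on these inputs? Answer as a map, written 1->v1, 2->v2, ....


1->2, 2->2, 3->2

m(u4, u5) = 1->2, 2->2, 3->3
m(u2, u1) = 1->1, 2->1, 3->1
m(m(u2, u1), u3) = 1->1, 2->1, 3->1
m(m(u4, u5), m(m(u2, u1), u3)) = 1->2, 2->2, 3->2


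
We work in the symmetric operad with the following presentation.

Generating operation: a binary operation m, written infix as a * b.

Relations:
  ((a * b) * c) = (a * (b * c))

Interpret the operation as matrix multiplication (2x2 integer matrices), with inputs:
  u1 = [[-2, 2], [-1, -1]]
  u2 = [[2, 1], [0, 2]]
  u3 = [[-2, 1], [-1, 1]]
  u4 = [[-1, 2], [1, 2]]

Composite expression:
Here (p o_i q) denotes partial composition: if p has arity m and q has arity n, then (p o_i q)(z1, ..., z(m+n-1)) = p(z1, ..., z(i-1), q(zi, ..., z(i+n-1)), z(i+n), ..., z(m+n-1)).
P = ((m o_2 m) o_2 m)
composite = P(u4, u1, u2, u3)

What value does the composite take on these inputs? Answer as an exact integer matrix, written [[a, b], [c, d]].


[[8, -8], [20, -12]]

(u1 * u2) = [[-4, 2], [-2, -3]]
((u1 * u2) * u3) = [[6, -2], [7, -5]]
(u4 * ((u1 * u2) * u3)) = [[8, -8], [20, -12]]


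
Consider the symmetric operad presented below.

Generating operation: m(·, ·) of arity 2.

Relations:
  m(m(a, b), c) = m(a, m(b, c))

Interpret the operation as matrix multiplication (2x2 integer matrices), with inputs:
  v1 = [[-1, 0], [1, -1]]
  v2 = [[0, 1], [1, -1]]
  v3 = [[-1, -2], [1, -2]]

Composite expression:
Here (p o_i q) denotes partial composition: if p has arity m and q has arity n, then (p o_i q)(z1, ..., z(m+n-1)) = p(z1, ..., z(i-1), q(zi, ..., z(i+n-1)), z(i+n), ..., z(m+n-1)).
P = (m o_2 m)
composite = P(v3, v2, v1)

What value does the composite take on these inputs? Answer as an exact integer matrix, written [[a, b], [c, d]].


[[3, -1], [5, -3]]

m(v2, v1) = [[1, -1], [-2, 1]]
m(v3, m(v2, v1)) = [[3, -1], [5, -3]]


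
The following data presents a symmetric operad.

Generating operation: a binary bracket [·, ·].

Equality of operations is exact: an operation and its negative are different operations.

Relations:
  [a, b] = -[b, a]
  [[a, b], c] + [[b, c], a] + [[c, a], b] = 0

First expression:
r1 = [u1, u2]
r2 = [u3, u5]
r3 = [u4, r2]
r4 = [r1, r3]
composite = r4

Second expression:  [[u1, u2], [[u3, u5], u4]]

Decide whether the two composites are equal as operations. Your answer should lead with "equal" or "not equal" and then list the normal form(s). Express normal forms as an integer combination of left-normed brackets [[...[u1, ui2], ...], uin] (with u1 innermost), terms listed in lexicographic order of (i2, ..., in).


not equal: they reduce to -[[[[u1, u2], u3], u5], u4] + [[[[u1, u2], u4], u3], u5] - [[[[u1, u2], u4], u5], u3] + [[[[u1, u2], u5], u3], u4] and [[[[u1, u2], u3], u5], u4] - [[[[u1, u2], u4], u3], u5] + [[[[u1, u2], u4], u5], u3] - [[[[u1, u2], u5], u3], u4]


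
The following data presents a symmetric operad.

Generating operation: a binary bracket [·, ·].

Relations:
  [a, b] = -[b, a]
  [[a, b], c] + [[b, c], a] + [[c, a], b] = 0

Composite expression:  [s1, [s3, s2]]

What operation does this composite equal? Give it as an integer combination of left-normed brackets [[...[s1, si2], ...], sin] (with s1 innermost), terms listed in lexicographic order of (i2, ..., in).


-[[s1, s2], s3] + [[s1, s3], s2]

A multilinear Lie element is pinned by s1-initial words (s1 innermost).
Composite bracket: [s1, [s3, s2]]
Under [a, b] = ab - ba we get 4 signed associative words (2^2 = 4).
The s1-initial words carry the normal form:
  word s1s2s3 has sign -1, contributing -[[s1, s2], s3]
  word s1s3s2 has sign +1, contributing +[[s1, s3], s2]


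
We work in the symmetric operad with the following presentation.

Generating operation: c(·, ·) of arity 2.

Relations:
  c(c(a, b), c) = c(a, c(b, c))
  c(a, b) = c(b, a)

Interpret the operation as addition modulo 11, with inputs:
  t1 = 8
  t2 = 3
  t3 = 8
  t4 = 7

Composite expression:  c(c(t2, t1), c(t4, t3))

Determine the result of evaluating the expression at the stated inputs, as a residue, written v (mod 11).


4 (mod 11)

c(t2, t1) = 0
c(t4, t3) = 4
c(c(t2, t1), c(t4, t3)) = 4


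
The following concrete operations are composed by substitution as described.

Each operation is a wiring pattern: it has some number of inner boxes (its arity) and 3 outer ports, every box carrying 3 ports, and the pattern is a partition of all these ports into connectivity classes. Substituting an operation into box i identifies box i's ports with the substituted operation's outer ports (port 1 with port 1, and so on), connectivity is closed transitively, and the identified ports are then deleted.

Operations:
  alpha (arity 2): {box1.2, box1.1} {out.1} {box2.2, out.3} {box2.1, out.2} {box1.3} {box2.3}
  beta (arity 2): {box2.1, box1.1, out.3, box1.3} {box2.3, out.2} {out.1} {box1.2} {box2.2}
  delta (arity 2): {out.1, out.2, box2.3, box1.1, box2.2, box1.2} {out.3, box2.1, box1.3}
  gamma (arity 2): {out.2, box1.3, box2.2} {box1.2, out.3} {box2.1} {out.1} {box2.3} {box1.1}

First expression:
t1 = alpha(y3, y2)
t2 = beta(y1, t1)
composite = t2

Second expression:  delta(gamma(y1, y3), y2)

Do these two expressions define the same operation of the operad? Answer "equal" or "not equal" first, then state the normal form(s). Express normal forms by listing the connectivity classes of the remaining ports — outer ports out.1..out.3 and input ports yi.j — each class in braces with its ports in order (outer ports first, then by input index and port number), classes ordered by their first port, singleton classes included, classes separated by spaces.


not equal; first: {out.1} {out.2, y2.2} {out.3, y1.1, y1.3} {y1.2} {y2.1} {y2.3} {y3.1, y3.2} {y3.3}; second: {out.1, out.2, y1.3, y2.2, y2.3, y3.2} {out.3, y1.2, y2.1} {y1.1} {y3.1} {y3.3}


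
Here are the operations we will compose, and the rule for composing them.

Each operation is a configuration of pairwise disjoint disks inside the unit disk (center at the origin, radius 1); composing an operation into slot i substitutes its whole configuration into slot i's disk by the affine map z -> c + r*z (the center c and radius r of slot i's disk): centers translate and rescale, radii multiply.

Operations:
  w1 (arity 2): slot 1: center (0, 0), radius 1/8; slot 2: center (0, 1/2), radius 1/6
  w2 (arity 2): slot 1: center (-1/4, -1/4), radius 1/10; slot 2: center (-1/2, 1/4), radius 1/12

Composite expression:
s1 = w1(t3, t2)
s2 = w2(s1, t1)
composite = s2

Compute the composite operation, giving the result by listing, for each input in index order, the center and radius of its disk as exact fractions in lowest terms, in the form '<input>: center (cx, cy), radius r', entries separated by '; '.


t1: center (-1/2, 1/4), radius 1/12; t2: center (-1/4, -1/5), radius 1/60; t3: center (-1/4, -1/4), radius 1/80

Affine substitution under w2: radii multiply and t-centers shift.
for t3, the 2-step affine chain lands on center (-1/4, -1/4), radius 1/80
for t2, the 2-step affine chain lands on center (-1/4, -1/5), radius 1/60
for t1, the 1-step affine chain lands on center (-1/2, 1/4), radius 1/12


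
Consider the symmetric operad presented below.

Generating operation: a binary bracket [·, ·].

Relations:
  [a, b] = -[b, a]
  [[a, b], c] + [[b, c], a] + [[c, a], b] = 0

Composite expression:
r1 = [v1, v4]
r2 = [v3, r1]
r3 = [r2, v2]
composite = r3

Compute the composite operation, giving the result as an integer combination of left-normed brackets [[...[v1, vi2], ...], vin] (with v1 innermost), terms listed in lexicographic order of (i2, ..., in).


In the tensor algebra, words opening v1 carry the v1-anchored form.
Composite bracket: [[v3, [v1, v4]], v2]
Full expansion: 8 signed words from ab - ba (2^3 = 8).
Only words starting with v1 matter:
  v1v4v3v2 appears with sign -1, giving the term -[[[v1, v4], v3], v2]

-[[[v1, v4], v3], v2]


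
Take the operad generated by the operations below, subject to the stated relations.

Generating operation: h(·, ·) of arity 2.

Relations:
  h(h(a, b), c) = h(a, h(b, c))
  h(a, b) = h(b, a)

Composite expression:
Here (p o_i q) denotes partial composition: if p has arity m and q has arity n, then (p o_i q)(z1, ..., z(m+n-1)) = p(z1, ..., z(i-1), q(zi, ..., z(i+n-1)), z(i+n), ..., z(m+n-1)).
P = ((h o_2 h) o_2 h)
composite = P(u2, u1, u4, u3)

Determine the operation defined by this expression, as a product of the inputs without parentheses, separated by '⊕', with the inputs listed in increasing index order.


u1 ⊕ u2 ⊕ u3 ⊕ u4

Both nesting and order wash out for h; what remains is which u's occur.
h(u1, u4) reduces to u1 ⊕ u4
h(h(u1, u4), u3) reduces to u1 ⊕ u4 ⊕ u3
h(u2, h(h(u1, u4), u3)) reduces to u2 ⊕ u1 ⊕ u4 ⊕ u3
commutativity sorts the factors: u1 ⊕ u2 ⊕ u3 ⊕ u4


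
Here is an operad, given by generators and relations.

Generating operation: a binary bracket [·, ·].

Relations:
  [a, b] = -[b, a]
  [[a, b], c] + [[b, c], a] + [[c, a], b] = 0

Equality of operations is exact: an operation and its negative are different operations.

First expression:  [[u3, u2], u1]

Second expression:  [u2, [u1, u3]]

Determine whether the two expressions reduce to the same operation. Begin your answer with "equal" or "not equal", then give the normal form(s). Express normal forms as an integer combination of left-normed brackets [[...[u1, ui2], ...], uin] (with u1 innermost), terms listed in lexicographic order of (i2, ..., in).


not equal; the first gives [[u1, u2], u3] - [[u1, u3], u2] and the second -[[u1, u3], u2]

The first composite normalizes to [[u1, u2], u3] - [[u1, u3], u2]
The second composite normalizes to -[[u1, u3], u2]
Distinct normal forms: not equal.


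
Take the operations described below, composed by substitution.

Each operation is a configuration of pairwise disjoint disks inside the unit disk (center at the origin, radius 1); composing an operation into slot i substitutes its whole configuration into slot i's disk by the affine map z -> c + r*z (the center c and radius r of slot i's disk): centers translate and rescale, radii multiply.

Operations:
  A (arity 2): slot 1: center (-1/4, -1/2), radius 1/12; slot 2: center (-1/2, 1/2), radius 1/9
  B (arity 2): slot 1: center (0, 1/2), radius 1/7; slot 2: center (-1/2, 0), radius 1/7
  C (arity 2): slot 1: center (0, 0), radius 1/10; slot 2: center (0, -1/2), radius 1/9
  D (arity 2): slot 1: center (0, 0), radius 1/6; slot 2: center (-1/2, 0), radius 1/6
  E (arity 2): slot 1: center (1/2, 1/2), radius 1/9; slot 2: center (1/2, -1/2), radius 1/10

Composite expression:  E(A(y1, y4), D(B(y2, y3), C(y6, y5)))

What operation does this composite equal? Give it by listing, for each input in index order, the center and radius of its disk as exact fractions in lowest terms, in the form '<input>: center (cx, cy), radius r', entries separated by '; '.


y1: center (17/36, 4/9), radius 1/108; y2: center (1/2, -59/120), radius 1/420; y3: center (59/120, -1/2), radius 1/420; y4: center (4/9, 5/9), radius 1/81; y5: center (9/20, -61/120), radius 1/540; y6: center (9/20, -1/2), radius 1/600

Follow each y-input down from E: c' goes to c + r*c', radius to r*r'.
tracing y1 down its 2-map path: center (17/36, 4/9), radius 1/108
tracing y4 down its 2-map path: center (4/9, 5/9), radius 1/81
tracing y2 down its 3-map path: center (1/2, -59/120), radius 1/420
tracing y3 down its 3-map path: center (59/120, -1/2), radius 1/420
tracing y6 down its 3-map path: center (9/20, -1/2), radius 1/600
tracing y5 down its 3-map path: center (9/20, -61/120), radius 1/540


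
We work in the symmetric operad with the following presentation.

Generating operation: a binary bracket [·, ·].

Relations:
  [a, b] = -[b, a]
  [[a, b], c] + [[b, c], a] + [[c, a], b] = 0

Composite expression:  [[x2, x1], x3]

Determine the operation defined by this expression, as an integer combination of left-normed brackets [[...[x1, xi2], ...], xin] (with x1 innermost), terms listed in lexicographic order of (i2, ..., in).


-[[x1, x2], x3]

Skip Jacobi rewriting: expand, keep x1-initial words, read off terms.
Composite bracket: [[x2, x1], x3]
The bracket unfolds into 4 signed words via [a, b] = ab - ba (2^2 = 4).
Words beginning with x1 determine it all:
  x1x2x3 (sign -1) contributes -[[x1, x2], x3]


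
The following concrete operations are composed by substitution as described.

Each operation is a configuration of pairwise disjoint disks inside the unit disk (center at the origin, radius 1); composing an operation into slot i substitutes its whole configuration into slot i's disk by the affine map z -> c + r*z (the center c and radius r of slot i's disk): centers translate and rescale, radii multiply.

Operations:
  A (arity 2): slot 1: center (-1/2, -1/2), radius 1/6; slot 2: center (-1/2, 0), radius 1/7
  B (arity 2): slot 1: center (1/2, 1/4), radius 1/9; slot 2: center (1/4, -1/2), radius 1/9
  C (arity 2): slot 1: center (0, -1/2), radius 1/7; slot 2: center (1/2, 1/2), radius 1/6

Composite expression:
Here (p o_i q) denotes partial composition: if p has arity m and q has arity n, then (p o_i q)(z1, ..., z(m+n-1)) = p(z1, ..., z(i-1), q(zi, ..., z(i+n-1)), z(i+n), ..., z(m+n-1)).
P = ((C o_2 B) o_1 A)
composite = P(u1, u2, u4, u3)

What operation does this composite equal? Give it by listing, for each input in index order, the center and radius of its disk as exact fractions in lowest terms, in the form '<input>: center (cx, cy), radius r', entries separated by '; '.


Follow each u-input down from C: c' goes to c + r*c', radius to r*r'.
input u1: applying the 2 nested substitutions gives center (-1/14, -4/7), radius 1/42
input u2: applying the 2 nested substitutions gives center (-1/14, -1/2), radius 1/49
input u4: applying the 2 nested substitutions gives center (7/12, 13/24), radius 1/54
input u3: applying the 2 nested substitutions gives center (13/24, 5/12), radius 1/54

u1: center (-1/14, -4/7), radius 1/42; u2: center (-1/14, -1/2), radius 1/49; u3: center (13/24, 5/12), radius 1/54; u4: center (7/12, 13/24), radius 1/54


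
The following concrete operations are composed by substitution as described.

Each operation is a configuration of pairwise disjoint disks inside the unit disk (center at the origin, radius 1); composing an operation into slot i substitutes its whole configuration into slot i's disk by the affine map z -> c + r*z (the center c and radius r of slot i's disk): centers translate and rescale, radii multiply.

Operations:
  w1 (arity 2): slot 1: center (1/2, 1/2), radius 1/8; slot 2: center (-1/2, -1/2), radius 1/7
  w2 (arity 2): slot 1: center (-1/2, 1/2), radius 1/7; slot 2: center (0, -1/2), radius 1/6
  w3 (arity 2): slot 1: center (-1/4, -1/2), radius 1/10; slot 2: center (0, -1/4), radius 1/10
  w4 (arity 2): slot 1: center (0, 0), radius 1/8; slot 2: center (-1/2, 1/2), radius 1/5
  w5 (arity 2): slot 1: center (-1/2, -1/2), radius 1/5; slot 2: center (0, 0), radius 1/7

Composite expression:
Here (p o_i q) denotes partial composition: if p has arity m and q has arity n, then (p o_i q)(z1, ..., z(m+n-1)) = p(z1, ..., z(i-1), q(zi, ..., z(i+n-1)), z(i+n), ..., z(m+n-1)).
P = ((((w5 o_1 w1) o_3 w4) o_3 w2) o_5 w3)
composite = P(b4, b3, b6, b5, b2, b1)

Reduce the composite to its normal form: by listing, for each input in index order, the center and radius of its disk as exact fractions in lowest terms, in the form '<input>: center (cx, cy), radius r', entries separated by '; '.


b1: center (-1/14, 9/140), radius 1/350; b2: center (-11/140, 2/35), radius 1/350; b3: center (-3/5, -3/5), radius 1/35; b4: center (-2/5, -2/5), radius 1/40; b5: center (0, -1/112), radius 1/336; b6: center (-1/112, 1/112), radius 1/392


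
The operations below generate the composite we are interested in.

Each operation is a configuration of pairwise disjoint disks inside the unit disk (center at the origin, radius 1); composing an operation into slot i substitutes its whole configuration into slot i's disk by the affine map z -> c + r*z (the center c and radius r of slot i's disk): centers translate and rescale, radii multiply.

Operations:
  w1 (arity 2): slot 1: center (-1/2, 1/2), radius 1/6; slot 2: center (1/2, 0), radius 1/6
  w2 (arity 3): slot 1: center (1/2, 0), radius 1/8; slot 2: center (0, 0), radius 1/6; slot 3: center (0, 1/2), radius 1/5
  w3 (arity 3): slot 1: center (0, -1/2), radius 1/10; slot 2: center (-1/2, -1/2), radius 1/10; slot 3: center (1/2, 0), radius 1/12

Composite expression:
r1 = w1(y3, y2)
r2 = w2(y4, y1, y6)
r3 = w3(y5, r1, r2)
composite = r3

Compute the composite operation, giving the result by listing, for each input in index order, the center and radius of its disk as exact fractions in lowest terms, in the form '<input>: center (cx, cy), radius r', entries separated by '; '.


Only the slot chain above each y matters under w3; compose those maps.
for y5, the 1-step affine chain lands on center (0, -1/2), radius 1/10
for y3, the 2-step affine chain lands on center (-11/20, -9/20), radius 1/60
for y2, the 2-step affine chain lands on center (-9/20, -1/2), radius 1/60
for y4, the 2-step affine chain lands on center (13/24, 0), radius 1/96
for y1, the 2-step affine chain lands on center (1/2, 0), radius 1/72
for y6, the 2-step affine chain lands on center (1/2, 1/24), radius 1/60

y1: center (1/2, 0), radius 1/72; y2: center (-9/20, -1/2), radius 1/60; y3: center (-11/20, -9/20), radius 1/60; y4: center (13/24, 0), radius 1/96; y5: center (0, -1/2), radius 1/10; y6: center (1/2, 1/24), radius 1/60


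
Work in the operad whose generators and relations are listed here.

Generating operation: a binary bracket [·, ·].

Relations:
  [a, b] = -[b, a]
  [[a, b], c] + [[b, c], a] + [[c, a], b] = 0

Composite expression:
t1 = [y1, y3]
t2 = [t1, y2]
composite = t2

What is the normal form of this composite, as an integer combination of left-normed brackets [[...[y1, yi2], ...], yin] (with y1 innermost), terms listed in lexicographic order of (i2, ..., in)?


[[y1, y3], y2]

Left-normed coefficients sit on the y1-initial expansion words.
Composite bracket: [[y1, y3], y2]
Each bracket splits as ab - ba, giving 4 signed words (2^2 = 4).
Collect the words opening with y1:
  y1y3y2 (sign +1) contributes +[[y1, y3], y2]


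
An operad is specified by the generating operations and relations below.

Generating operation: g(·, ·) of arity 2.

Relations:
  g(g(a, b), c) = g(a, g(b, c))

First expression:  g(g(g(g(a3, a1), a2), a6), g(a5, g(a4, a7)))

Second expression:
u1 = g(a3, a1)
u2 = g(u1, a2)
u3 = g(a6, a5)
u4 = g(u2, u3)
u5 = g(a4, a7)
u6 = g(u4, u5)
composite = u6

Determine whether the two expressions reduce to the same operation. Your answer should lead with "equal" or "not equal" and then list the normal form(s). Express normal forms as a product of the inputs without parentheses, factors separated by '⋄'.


The first expression reduces to a3 ⋄ a1 ⋄ a2 ⋄ a6 ⋄ a5 ⋄ a4 ⋄ a7
The second expression reduces to a3 ⋄ a1 ⋄ a2 ⋄ a6 ⋄ a5 ⋄ a4 ⋄ a7
Identical normal forms: equal.

equal: each reduces to a3 ⋄ a1 ⋄ a2 ⋄ a6 ⋄ a5 ⋄ a4 ⋄ a7


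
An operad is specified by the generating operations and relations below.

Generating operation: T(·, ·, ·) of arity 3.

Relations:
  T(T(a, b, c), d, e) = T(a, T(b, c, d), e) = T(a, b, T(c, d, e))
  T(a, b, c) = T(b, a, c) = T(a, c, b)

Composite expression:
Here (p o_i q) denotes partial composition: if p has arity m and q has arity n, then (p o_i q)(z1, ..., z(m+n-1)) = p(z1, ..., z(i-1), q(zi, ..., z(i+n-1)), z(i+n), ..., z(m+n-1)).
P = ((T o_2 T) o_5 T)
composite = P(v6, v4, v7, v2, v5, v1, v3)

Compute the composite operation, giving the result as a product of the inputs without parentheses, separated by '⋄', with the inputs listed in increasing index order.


Shape and order are irrelevant to T; the v-input set decides.
T(v4, v7, v2) linearizes to v4 ⋄ v7 ⋄ v2
T(v5, v1, v3) linearizes to v5 ⋄ v1 ⋄ v3
T(v6, T(v4, v7, v2), T(v5, v1, v3)) linearizes to v6 ⋄ v4 ⋄ v7 ⋄ v2 ⋄ v5 ⋄ v1 ⋄ v3
commutativity sorts the factors: v1 ⋄ v2 ⋄ v3 ⋄ v4 ⋄ v5 ⋄ v6 ⋄ v7

v1 ⋄ v2 ⋄ v3 ⋄ v4 ⋄ v5 ⋄ v6 ⋄ v7


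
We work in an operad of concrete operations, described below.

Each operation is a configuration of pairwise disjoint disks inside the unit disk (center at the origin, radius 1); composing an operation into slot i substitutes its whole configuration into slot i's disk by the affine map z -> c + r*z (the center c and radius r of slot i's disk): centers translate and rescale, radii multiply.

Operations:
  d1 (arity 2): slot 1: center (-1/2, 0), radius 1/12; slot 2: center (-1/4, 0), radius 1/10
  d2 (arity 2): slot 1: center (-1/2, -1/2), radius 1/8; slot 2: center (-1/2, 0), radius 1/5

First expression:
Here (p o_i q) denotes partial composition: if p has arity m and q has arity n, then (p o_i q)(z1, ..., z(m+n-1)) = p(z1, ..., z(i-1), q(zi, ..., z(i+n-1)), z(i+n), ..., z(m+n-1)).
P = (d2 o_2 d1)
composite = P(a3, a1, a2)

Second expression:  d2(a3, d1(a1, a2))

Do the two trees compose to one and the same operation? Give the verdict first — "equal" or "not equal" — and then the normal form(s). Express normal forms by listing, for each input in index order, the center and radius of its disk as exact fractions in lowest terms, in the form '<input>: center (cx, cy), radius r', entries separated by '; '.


Reducing the first expression gives a1: center (-3/5, 0), radius 1/60; a2: center (-11/20, 0), radius 1/50; a3: center (-1/2, -1/2), radius 1/8
Reducing the second expression gives a1: center (-3/5, 0), radius 1/60; a2: center (-11/20, 0), radius 1/50; a3: center (-1/2, -1/2), radius 1/8
Both agree, so they are equal.

equal: each reduces to a1: center (-3/5, 0), radius 1/60; a2: center (-11/20, 0), radius 1/50; a3: center (-1/2, -1/2), radius 1/8


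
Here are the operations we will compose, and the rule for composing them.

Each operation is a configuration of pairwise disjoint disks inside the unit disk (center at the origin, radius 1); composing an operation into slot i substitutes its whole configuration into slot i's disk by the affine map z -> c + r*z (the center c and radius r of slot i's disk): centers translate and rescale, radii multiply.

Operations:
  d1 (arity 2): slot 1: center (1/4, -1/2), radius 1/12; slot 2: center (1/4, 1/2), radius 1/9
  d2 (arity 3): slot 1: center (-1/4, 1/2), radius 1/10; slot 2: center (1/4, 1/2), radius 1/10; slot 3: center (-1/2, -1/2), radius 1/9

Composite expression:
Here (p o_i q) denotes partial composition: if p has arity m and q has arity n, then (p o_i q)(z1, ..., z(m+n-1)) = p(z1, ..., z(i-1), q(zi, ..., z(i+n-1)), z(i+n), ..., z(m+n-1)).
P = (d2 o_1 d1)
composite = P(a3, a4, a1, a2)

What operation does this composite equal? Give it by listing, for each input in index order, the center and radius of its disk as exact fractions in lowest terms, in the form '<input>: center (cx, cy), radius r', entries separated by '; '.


a1: center (1/4, 1/2), radius 1/10; a2: center (-1/2, -1/2), radius 1/9; a3: center (-9/40, 9/20), radius 1/120; a4: center (-9/40, 11/20), radius 1/90

Below d2, radii multiply path by path; the a-disk centers shift.
input a3: applying the 2 nested substitutions gives center (-9/40, 9/20), radius 1/120
input a4: applying the 2 nested substitutions gives center (-9/40, 11/20), radius 1/90
input a1: applying the 1 nested substitution gives center (1/4, 1/2), radius 1/10
input a2: applying the 1 nested substitution gives center (-1/2, -1/2), radius 1/9


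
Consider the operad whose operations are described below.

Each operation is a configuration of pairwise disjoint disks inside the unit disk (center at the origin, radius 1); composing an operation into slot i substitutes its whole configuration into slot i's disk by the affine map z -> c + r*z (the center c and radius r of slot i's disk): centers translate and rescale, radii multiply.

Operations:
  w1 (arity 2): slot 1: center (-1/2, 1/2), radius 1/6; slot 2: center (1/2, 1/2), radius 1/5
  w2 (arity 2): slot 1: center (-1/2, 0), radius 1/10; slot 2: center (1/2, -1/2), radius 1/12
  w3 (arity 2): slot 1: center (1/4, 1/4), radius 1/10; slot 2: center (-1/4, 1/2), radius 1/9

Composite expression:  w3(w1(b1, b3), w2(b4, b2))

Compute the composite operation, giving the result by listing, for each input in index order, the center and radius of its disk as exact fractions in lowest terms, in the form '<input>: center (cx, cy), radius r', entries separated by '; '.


b1: center (1/5, 3/10), radius 1/60; b2: center (-7/36, 4/9), radius 1/108; b3: center (3/10, 3/10), radius 1/50; b4: center (-11/36, 1/2), radius 1/90

Affine substitution under w3: radii multiply and b-centers shift.
tracing b1 down its 2-map path: center (1/5, 3/10), radius 1/60
tracing b3 down its 2-map path: center (3/10, 3/10), radius 1/50
tracing b4 down its 2-map path: center (-11/36, 1/2), radius 1/90
tracing b2 down its 2-map path: center (-7/36, 4/9), radius 1/108


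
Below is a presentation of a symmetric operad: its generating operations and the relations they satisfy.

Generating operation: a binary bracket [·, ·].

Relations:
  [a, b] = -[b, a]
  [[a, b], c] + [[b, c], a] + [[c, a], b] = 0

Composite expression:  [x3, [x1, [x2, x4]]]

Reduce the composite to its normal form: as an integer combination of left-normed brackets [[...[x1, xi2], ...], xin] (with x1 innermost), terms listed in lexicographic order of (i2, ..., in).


Expand each bracket as ab - ba; the x1-initial words give the coefficients.
Composite bracket: [x3, [x1, [x2, x4]]]
Expanding via [a, b] = ab - ba: 8 signed words (2^3 = 8).
Only words starting with x1 matter:
  from x1x2x4x3, sign -1: term -[[[x1, x2], x4], x3]
  from x1x4x2x3, sign +1: term +[[[x1, x4], x2], x3]

-[[[x1, x2], x4], x3] + [[[x1, x4], x2], x3]


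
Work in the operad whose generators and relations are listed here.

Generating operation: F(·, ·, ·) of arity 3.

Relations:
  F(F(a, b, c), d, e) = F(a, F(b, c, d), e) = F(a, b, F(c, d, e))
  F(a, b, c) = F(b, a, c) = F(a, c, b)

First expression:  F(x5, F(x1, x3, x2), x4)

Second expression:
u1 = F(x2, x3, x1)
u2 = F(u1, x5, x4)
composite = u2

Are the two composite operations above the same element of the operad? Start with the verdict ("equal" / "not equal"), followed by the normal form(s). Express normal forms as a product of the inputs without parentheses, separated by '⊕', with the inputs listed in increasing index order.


equal — both sides give x1 ⊕ x2 ⊕ x3 ⊕ x4 ⊕ x5

The first expression reduces to x1 ⊕ x2 ⊕ x3 ⊕ x4 ⊕ x5
The second expression reduces to x1 ⊕ x2 ⊕ x3 ⊕ x4 ⊕ x5
Same normal form: equal.


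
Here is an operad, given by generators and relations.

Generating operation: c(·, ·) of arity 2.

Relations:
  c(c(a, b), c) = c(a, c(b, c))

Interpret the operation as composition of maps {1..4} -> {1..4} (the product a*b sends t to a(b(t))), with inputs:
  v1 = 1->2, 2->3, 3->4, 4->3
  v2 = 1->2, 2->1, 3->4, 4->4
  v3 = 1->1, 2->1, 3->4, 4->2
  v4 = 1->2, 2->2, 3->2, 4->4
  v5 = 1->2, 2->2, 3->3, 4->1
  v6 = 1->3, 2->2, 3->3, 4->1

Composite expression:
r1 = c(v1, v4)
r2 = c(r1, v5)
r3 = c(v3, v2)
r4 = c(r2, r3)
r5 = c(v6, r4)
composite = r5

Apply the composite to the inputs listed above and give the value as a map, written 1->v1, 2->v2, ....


c(v1, v4) = 1->3, 2->3, 3->3, 4->3
c(c(v1, v4), v5) = 1->3, 2->3, 3->3, 4->3
c(v3, v2) = 1->1, 2->1, 3->2, 4->2
c(c(c(v1, v4), v5), c(v3, v2)) = 1->3, 2->3, 3->3, 4->3
c(v6, c(c(c(v1, v4), v5), c(v3, v2))) = 1->3, 2->3, 3->3, 4->3

1->3, 2->3, 3->3, 4->3


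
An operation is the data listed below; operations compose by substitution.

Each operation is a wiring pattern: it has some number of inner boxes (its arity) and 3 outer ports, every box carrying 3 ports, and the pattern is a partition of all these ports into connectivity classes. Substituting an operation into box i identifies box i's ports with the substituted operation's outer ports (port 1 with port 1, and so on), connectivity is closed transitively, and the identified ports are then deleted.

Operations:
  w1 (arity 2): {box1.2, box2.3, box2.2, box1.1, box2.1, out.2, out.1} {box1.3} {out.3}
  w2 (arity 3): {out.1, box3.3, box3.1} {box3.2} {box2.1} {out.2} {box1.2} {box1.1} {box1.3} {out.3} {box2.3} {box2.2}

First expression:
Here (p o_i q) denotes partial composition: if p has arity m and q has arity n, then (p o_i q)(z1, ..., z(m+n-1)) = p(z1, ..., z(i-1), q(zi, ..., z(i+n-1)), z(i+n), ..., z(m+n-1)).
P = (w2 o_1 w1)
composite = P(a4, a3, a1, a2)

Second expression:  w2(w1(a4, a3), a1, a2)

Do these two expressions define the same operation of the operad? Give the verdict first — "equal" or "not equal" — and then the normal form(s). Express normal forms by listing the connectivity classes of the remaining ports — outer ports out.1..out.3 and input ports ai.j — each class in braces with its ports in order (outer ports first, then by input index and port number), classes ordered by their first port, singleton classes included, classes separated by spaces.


equal: each reduces to {out.1, a2.1, a2.3} {out.2} {out.3} {a1.1} {a1.2} {a1.3} {a2.2} {a3.1, a3.2, a3.3, a4.1, a4.2} {a4.3}

The first expression reduces to {out.1, a2.1, a2.3} {out.2} {out.3} {a1.1} {a1.2} {a1.3} {a2.2} {a3.1, a3.2, a3.3, a4.1, a4.2} {a4.3}
The second expression reduces to {out.1, a2.1, a2.3} {out.2} {out.3} {a1.1} {a1.2} {a1.3} {a2.2} {a3.1, a3.2, a3.3, a4.1, a4.2} {a4.3}
Both agree, so they are equal.
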